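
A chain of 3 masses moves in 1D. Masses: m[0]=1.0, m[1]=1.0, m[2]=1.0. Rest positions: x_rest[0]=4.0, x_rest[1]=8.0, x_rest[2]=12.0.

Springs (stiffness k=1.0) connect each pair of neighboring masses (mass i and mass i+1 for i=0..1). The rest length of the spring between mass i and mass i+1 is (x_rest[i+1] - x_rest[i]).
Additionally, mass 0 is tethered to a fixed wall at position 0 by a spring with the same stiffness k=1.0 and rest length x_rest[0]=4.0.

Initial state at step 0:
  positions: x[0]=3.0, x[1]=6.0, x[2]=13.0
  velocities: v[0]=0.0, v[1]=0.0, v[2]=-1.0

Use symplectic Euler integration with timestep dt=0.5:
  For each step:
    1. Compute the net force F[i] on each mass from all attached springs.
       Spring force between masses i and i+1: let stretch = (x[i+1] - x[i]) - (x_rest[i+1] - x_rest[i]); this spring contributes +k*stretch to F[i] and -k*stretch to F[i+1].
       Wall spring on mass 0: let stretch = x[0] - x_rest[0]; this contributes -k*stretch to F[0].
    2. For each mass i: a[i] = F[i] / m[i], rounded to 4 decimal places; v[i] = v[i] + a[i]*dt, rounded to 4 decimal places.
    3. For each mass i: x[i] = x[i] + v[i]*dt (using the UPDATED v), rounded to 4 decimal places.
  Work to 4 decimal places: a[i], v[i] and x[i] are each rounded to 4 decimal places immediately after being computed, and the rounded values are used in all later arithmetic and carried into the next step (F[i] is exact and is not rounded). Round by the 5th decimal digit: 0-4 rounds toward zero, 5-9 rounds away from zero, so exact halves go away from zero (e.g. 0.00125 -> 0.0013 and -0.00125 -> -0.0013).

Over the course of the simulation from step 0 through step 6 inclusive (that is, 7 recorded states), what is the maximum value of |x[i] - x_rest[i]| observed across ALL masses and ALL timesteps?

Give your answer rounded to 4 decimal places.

Step 0: x=[3.0000 6.0000 13.0000] v=[0.0000 0.0000 -1.0000]
Step 1: x=[3.0000 7.0000 11.7500] v=[0.0000 2.0000 -2.5000]
Step 2: x=[3.2500 8.1875 10.3125] v=[0.5000 2.3750 -2.8750]
Step 3: x=[3.9219 8.6719 9.3438] v=[1.3438 0.9688 -1.9375]
Step 4: x=[4.8009 8.1368 9.2071] v=[1.7579 -1.0703 -0.2735]
Step 5: x=[5.3136 7.0353 9.8028] v=[1.0254 -2.2031 1.1914]
Step 6: x=[4.9283 6.1952 10.7067] v=[-0.7706 -1.6802 1.8077]
Max displacement = 2.7929

Answer: 2.7929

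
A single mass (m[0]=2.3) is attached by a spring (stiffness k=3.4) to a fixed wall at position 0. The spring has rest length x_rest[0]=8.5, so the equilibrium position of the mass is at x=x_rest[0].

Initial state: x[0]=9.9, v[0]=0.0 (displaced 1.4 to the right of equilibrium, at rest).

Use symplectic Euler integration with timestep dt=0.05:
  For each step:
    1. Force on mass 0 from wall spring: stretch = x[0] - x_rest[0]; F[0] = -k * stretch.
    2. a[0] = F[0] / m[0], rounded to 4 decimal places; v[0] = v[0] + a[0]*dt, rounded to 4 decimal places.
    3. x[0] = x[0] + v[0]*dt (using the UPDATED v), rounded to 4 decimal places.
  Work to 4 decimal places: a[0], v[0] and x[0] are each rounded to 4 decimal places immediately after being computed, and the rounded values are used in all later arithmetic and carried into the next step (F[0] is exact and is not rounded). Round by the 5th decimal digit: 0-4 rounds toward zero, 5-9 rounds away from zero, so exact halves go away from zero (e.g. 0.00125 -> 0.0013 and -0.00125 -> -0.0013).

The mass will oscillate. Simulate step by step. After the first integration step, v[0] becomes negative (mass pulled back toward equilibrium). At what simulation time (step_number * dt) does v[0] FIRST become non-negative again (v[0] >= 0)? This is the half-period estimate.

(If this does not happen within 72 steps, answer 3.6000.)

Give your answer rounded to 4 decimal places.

Step 0: x=[9.9000] v=[0.0000]
Step 1: x=[9.8948] v=[-0.1035]
Step 2: x=[9.8845] v=[-0.2066]
Step 3: x=[9.8691] v=[-0.3089]
Step 4: x=[9.8486] v=[-0.4101]
Step 5: x=[9.8231] v=[-0.5098]
Step 6: x=[9.7927] v=[-0.6076]
Step 7: x=[9.7575] v=[-0.7031]
Step 8: x=[9.7177] v=[-0.7960]
Step 9: x=[9.6734] v=[-0.8860]
Step 10: x=[9.6248] v=[-0.9727]
Step 11: x=[9.5720] v=[-1.0558]
Step 12: x=[9.5153] v=[-1.1350]
Step 13: x=[9.4548] v=[-1.2100]
Step 14: x=[9.3908] v=[-1.2806]
Step 15: x=[9.3235] v=[-1.3464]
Step 16: x=[9.2531] v=[-1.4073]
Step 17: x=[9.1800] v=[-1.4630]
Step 18: x=[9.1043] v=[-1.5133]
Step 19: x=[9.0264] v=[-1.5580]
Step 20: x=[8.9466] v=[-1.5969]
Step 21: x=[8.8651] v=[-1.6299]
Step 22: x=[8.7823] v=[-1.6569]
Step 23: x=[8.6984] v=[-1.6778]
Step 24: x=[8.6138] v=[-1.6925]
Step 25: x=[8.5288] v=[-1.7009]
Step 26: x=[8.4437] v=[-1.7030]
Step 27: x=[8.3588] v=[-1.6988]
Step 28: x=[8.2744] v=[-1.6884]
Step 29: x=[8.1908] v=[-1.6717]
Step 30: x=[8.1084] v=[-1.6488]
Step 31: x=[8.0274] v=[-1.6199]
Step 32: x=[7.9482] v=[-1.5850]
Step 33: x=[7.8710] v=[-1.5442]
Step 34: x=[7.7961] v=[-1.4977]
Step 35: x=[7.7238] v=[-1.4457]
Step 36: x=[7.6544] v=[-1.3883]
Step 37: x=[7.5881] v=[-1.3258]
Step 38: x=[7.5252] v=[-1.2584]
Step 39: x=[7.4659] v=[-1.1864]
Step 40: x=[7.4104] v=[-1.1100]
Step 41: x=[7.3589] v=[-1.0295]
Step 42: x=[7.3116] v=[-0.9452]
Step 43: x=[7.2687] v=[-0.8574]
Step 44: x=[7.2304] v=[-0.7664]
Step 45: x=[7.1968] v=[-0.6726]
Step 46: x=[7.1680] v=[-0.5763]
Step 47: x=[7.1441] v=[-0.4779]
Step 48: x=[7.1252] v=[-0.3777]
Step 49: x=[7.1114] v=[-0.2761]
Step 50: x=[7.1027] v=[-0.1735]
Step 51: x=[7.0992] v=[-0.0702]
Step 52: x=[7.1009] v=[0.0333]
First v>=0 after going negative at step 52, time=2.6000

Answer: 2.6000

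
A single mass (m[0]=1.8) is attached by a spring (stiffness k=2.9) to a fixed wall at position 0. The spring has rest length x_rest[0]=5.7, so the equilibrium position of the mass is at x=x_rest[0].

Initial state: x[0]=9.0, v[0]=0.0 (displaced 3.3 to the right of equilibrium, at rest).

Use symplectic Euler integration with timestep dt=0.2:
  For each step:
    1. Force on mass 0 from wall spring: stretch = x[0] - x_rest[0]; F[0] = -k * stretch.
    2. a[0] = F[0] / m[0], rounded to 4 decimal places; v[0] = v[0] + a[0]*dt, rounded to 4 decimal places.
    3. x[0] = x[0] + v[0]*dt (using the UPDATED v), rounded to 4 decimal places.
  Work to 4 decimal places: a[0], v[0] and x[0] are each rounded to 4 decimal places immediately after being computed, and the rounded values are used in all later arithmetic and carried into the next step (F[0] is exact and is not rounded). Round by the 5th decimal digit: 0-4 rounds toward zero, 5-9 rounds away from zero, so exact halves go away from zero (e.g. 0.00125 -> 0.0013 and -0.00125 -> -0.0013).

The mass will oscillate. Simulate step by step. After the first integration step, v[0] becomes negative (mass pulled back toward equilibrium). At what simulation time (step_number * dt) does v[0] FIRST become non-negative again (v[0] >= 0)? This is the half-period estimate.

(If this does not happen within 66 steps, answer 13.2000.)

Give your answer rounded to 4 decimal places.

Answer: 2.6000

Derivation:
Step 0: x=[9.0000] v=[0.0000]
Step 1: x=[8.7873] v=[-1.0633]
Step 2: x=[8.3757] v=[-2.0581]
Step 3: x=[7.7916] v=[-2.9203]
Step 4: x=[7.0727] v=[-3.5943]
Step 5: x=[6.2654] v=[-4.0366]
Step 6: x=[5.4216] v=[-4.2188]
Step 7: x=[4.5958] v=[-4.1291]
Step 8: x=[3.8411] v=[-3.7733]
Step 9: x=[3.2062] v=[-3.1743]
Step 10: x=[2.7321] v=[-2.3707]
Step 11: x=[2.4492] v=[-1.4144]
Step 12: x=[2.3758] v=[-0.3669]
Step 13: x=[2.5166] v=[0.7042]
First v>=0 after going negative at step 13, time=2.6000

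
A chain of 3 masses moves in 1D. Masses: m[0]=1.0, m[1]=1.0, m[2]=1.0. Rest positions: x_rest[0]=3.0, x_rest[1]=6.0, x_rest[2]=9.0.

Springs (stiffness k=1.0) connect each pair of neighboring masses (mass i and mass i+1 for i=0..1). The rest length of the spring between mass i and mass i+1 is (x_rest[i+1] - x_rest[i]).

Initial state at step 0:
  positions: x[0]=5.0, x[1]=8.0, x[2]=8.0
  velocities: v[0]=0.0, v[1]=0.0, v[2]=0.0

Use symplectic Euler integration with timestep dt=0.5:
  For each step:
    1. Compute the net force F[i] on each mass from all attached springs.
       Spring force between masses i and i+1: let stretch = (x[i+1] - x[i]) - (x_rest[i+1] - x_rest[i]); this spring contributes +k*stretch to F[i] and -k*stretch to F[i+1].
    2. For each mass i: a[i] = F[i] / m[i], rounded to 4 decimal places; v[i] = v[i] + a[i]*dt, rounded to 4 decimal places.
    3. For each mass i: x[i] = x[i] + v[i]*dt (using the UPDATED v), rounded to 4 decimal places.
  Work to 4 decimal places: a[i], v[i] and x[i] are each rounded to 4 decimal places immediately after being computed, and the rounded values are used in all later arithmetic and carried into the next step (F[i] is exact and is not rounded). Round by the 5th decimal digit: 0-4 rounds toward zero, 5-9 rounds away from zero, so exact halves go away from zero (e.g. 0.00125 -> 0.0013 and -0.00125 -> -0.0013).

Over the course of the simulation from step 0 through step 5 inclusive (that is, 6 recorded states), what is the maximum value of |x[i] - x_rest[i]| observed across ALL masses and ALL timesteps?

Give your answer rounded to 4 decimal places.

Step 0: x=[5.0000 8.0000 8.0000] v=[0.0000 0.0000 0.0000]
Step 1: x=[5.0000 7.2500 8.7500] v=[0.0000 -1.5000 1.5000]
Step 2: x=[4.8125 6.3125 9.8750] v=[-0.3750 -1.8750 2.2500]
Step 3: x=[4.2500 5.8906 10.8594] v=[-1.1250 -0.8438 1.9688]
Step 4: x=[3.3477 6.3008 11.3516] v=[-1.8047 0.8203 0.9844]
Step 5: x=[2.4336 7.2354 11.3311] v=[-1.8282 1.8692 -0.0410]
Max displacement = 2.3516

Answer: 2.3516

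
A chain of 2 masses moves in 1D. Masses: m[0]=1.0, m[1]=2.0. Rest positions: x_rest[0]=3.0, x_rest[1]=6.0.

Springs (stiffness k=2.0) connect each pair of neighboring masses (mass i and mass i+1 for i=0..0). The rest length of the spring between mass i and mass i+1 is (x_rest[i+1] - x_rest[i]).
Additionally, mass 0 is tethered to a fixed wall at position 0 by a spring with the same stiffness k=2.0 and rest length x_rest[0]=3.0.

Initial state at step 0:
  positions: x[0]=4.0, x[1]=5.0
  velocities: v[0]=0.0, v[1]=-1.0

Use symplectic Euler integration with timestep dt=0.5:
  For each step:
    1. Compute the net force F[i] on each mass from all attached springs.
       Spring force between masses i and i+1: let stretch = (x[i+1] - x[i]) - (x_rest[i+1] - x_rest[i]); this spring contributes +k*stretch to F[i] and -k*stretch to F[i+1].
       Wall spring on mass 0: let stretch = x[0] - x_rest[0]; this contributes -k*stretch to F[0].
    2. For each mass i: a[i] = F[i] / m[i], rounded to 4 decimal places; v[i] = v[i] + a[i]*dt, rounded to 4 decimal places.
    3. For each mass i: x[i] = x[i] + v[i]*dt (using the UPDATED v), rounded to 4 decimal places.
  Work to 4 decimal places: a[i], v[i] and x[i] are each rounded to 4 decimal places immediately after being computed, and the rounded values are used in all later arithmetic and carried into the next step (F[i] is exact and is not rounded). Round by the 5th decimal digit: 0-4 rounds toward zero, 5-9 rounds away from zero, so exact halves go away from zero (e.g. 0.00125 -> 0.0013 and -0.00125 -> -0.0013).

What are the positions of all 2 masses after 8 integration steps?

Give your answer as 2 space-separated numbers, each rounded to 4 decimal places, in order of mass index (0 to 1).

Answer: 1.5234 6.4000

Derivation:
Step 0: x=[4.0000 5.0000] v=[0.0000 -1.0000]
Step 1: x=[2.5000 5.0000] v=[-3.0000 0.0000]
Step 2: x=[1.0000 5.1250] v=[-3.0000 0.2500]
Step 3: x=[1.0625 4.9688] v=[0.1250 -0.3125]
Step 4: x=[2.5469 4.5860] v=[2.9688 -0.7657]
Step 5: x=[3.7774 4.4434] v=[2.4610 -0.2853]
Step 6: x=[3.4522 4.8843] v=[-0.6504 0.8817]
Step 7: x=[2.1170 5.7172] v=[-2.6705 1.6657]
Step 8: x=[1.5234 6.4000] v=[-1.1873 1.3656]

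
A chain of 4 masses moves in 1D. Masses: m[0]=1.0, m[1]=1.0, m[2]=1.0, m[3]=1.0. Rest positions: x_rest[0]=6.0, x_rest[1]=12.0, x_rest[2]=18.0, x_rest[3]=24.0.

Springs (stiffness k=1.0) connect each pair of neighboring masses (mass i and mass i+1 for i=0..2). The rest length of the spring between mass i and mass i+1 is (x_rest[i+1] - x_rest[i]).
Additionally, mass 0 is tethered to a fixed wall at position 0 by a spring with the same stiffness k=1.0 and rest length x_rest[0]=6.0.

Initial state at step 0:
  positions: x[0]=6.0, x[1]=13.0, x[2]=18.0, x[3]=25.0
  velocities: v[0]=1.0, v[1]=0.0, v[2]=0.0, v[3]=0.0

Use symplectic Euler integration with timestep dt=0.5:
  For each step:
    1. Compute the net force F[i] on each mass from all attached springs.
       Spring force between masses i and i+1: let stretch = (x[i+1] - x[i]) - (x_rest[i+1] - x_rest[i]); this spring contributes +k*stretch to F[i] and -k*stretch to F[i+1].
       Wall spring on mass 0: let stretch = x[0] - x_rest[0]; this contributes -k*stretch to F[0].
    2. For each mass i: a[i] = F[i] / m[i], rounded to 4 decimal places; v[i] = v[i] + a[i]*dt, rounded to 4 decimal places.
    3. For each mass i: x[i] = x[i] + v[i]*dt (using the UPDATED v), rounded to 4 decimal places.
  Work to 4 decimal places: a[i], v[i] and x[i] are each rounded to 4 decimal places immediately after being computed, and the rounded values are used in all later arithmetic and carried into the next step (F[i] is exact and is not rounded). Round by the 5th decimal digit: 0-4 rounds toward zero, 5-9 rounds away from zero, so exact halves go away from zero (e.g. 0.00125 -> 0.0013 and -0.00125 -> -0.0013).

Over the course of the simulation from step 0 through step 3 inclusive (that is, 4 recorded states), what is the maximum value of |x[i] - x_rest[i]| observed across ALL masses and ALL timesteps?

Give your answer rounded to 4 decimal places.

Step 0: x=[6.0000 13.0000 18.0000 25.0000] v=[1.0000 0.0000 0.0000 0.0000]
Step 1: x=[6.7500 12.5000 18.5000 24.7500] v=[1.5000 -1.0000 1.0000 -0.5000]
Step 2: x=[7.2500 12.0625 19.0625 24.4375] v=[1.0000 -0.8750 1.1250 -0.6250]
Step 3: x=[7.1406 12.1719 19.2188 24.2813] v=[-0.2188 0.2188 0.3125 -0.3125]
Max displacement = 1.2500

Answer: 1.2500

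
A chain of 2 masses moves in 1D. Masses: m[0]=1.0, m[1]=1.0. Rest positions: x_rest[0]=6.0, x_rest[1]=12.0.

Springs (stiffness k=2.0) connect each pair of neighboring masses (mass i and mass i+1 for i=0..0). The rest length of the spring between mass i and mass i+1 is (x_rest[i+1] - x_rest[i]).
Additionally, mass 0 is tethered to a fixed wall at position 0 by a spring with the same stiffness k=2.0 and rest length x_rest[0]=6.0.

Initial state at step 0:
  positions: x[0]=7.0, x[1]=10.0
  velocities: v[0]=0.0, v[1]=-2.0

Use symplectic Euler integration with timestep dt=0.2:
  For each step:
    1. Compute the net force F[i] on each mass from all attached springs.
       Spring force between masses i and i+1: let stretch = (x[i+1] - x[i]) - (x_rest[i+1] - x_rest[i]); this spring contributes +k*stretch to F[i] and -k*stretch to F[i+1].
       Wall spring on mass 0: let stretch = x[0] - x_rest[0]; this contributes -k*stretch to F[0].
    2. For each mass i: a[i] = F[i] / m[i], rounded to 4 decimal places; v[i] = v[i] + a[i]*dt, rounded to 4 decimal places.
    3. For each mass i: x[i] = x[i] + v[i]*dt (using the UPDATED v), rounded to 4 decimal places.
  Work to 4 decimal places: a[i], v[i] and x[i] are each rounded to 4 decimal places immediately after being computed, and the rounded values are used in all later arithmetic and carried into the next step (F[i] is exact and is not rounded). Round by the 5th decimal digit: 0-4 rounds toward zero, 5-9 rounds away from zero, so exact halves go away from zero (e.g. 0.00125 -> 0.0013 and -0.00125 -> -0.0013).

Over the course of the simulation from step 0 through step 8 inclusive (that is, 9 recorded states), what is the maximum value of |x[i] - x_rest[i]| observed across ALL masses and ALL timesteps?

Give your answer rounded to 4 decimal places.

Step 0: x=[7.0000 10.0000] v=[0.0000 -2.0000]
Step 1: x=[6.6800 9.8400] v=[-1.6000 -0.8000]
Step 2: x=[6.0784 9.9072] v=[-3.0080 0.3360]
Step 3: x=[5.2968 10.1481] v=[-3.9078 1.2045]
Step 4: x=[4.4796 10.4809] v=[-4.0860 1.6640]
Step 5: x=[3.7841 10.8136] v=[-3.4773 1.6635]
Step 6: x=[3.3483 11.0639] v=[-2.1791 1.2517]
Step 7: x=[3.2619 11.1770] v=[-0.4322 0.5655]
Step 8: x=[3.5477 11.1369] v=[1.4291 -0.2005]
Max displacement = 2.7381

Answer: 2.7381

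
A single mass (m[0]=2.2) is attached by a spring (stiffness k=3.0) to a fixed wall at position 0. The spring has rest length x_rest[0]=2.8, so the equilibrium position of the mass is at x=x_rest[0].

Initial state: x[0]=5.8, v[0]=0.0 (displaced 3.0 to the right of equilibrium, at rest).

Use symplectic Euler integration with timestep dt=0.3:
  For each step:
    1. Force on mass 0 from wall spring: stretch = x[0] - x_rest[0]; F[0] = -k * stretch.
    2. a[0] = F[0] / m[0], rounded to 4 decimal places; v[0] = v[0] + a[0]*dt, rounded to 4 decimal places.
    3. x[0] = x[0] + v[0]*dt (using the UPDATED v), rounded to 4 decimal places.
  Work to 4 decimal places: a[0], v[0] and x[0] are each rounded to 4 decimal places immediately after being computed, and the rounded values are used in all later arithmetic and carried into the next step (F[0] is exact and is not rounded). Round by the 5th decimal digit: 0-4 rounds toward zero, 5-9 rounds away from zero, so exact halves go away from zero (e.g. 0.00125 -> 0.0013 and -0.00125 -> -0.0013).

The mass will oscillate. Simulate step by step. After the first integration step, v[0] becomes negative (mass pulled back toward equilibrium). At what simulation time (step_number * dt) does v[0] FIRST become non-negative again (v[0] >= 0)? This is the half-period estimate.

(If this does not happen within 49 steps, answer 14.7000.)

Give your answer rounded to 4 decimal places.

Step 0: x=[5.8000] v=[0.0000]
Step 1: x=[5.4318] v=[-1.2273]
Step 2: x=[4.7406] v=[-2.3039]
Step 3: x=[3.8113] v=[-3.0978]
Step 4: x=[2.7579] v=[-3.5115]
Step 5: x=[1.7096] v=[-3.4943]
Step 6: x=[0.7951] v=[-3.0482]
Step 7: x=[0.1267] v=[-2.2280]
Step 8: x=[-0.2136] v=[-1.1344]
Step 9: x=[-0.1841] v=[0.0985]
First v>=0 after going negative at step 9, time=2.7000

Answer: 2.7000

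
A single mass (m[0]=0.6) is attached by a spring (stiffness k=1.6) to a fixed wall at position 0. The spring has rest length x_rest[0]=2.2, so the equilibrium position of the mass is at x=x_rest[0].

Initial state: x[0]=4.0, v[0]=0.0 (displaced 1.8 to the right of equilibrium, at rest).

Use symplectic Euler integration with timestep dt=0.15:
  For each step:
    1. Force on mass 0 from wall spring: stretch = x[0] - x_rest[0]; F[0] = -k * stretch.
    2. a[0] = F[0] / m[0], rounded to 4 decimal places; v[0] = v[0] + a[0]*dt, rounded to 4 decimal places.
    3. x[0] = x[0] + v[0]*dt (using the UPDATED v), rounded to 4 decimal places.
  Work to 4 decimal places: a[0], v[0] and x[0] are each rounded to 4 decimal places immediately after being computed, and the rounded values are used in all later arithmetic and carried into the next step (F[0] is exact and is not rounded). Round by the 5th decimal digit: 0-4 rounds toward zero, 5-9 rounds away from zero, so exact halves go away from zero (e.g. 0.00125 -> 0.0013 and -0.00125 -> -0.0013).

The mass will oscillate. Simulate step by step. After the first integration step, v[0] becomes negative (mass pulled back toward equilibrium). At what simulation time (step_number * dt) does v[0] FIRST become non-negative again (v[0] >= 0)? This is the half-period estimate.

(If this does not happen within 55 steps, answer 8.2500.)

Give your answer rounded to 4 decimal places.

Answer: 1.9500

Derivation:
Step 0: x=[4.0000] v=[0.0000]
Step 1: x=[3.8920] v=[-0.7200]
Step 2: x=[3.6825] v=[-1.3968]
Step 3: x=[3.3840] v=[-1.9898]
Step 4: x=[3.0145] v=[-2.4634]
Step 5: x=[2.5961] v=[-2.7892]
Step 6: x=[2.1540] v=[-2.9476]
Step 7: x=[1.7146] v=[-2.9292]
Step 8: x=[1.3044] v=[-2.7350]
Step 9: x=[0.9479] v=[-2.3768]
Step 10: x=[0.6665] v=[-1.8760]
Step 11: x=[0.4771] v=[-1.2626]
Step 12: x=[0.3911] v=[-0.5734]
Step 13: x=[0.4136] v=[0.1502]
First v>=0 after going negative at step 13, time=1.9500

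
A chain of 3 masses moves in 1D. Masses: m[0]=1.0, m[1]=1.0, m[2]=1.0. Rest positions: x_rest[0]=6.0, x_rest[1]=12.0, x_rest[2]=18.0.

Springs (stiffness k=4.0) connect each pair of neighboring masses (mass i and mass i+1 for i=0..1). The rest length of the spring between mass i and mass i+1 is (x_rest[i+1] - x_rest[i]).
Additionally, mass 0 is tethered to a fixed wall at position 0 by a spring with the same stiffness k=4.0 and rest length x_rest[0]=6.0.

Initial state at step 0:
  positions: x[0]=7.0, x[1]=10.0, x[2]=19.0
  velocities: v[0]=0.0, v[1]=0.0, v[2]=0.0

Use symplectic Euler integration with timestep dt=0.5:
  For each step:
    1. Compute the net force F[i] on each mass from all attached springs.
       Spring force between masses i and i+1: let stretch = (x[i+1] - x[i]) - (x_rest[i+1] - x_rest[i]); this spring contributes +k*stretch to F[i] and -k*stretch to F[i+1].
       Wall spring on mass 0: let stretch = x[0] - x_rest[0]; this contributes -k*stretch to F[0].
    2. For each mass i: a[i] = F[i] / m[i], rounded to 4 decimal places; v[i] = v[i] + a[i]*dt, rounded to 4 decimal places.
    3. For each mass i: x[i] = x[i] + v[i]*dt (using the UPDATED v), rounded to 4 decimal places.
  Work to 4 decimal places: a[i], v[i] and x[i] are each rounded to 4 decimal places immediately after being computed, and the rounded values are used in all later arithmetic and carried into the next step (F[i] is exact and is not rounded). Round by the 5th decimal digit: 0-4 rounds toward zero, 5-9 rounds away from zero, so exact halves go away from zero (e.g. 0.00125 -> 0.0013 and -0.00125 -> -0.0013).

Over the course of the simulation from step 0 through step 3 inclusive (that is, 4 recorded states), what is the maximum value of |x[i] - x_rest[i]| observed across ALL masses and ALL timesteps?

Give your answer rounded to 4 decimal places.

Step 0: x=[7.0000 10.0000 19.0000] v=[0.0000 0.0000 0.0000]
Step 1: x=[3.0000 16.0000 16.0000] v=[-8.0000 12.0000 -6.0000]
Step 2: x=[9.0000 9.0000 19.0000] v=[12.0000 -14.0000 6.0000]
Step 3: x=[6.0000 12.0000 18.0000] v=[-6.0000 6.0000 -2.0000]
Max displacement = 4.0000

Answer: 4.0000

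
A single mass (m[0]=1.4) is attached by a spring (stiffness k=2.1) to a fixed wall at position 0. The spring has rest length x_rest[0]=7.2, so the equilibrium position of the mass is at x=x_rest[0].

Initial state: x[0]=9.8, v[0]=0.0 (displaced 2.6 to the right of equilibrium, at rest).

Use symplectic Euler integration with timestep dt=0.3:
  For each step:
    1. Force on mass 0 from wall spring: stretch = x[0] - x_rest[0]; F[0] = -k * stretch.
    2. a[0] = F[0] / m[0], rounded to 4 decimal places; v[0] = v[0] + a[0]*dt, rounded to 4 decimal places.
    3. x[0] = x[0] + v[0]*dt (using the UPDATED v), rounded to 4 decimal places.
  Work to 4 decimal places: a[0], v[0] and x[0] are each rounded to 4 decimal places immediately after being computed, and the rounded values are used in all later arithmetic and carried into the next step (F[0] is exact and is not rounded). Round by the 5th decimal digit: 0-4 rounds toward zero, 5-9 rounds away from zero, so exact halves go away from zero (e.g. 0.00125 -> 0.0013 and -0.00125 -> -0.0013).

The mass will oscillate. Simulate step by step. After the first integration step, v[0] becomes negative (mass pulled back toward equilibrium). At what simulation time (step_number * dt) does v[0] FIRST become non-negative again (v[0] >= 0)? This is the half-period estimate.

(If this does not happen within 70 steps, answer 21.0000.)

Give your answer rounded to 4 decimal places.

Answer: 2.7000

Derivation:
Step 0: x=[9.8000] v=[0.0000]
Step 1: x=[9.4490] v=[-1.1700]
Step 2: x=[8.7944] v=[-2.1821]
Step 3: x=[7.9245] v=[-2.8996]
Step 4: x=[6.9568] v=[-3.2256]
Step 5: x=[6.0219] v=[-3.1162]
Step 6: x=[5.2461] v=[-2.5860]
Step 7: x=[4.7341] v=[-1.7067]
Step 8: x=[4.5550] v=[-0.5970]
Step 9: x=[4.7330] v=[0.5933]
First v>=0 after going negative at step 9, time=2.7000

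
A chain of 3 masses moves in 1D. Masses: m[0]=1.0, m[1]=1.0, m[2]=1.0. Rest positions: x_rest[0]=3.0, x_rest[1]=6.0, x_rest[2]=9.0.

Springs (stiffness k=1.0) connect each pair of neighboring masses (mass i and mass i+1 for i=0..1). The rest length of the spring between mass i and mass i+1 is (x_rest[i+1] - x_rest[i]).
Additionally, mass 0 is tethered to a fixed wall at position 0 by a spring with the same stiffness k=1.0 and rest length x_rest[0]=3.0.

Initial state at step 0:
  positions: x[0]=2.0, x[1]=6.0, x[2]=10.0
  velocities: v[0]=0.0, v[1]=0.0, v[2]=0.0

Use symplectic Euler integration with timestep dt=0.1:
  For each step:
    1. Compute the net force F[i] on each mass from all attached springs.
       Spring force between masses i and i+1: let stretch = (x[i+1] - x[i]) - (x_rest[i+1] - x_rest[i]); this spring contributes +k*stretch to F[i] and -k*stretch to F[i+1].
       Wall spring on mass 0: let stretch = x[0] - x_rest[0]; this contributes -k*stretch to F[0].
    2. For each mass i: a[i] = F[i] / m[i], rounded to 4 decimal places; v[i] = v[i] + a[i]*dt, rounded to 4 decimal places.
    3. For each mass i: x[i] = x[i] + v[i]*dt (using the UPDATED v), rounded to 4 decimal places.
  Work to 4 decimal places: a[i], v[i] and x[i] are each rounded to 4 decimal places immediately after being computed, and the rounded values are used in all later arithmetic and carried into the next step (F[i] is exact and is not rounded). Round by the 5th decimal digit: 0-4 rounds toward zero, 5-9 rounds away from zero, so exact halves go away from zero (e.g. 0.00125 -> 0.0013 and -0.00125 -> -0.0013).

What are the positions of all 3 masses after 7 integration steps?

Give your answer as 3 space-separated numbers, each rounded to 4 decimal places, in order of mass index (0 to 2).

Answer: 2.5115 6.0116 9.7326

Derivation:
Step 0: x=[2.0000 6.0000 10.0000] v=[0.0000 0.0000 0.0000]
Step 1: x=[2.0200 6.0000 9.9900] v=[0.2000 0.0000 -0.1000]
Step 2: x=[2.0596 6.0001 9.9701] v=[0.3960 0.0010 -0.1990]
Step 3: x=[2.1180 6.0005 9.9405] v=[0.5841 0.0040 -0.2960]
Step 4: x=[2.1941 6.0015 9.9015] v=[0.7606 0.0098 -0.3900]
Step 5: x=[2.2863 6.0034 9.8535] v=[0.9219 0.0191 -0.4800]
Step 6: x=[2.3928 6.0066 9.7970] v=[1.0650 0.0324 -0.5650]
Step 7: x=[2.5115 6.0116 9.7326] v=[1.1871 0.0501 -0.6440]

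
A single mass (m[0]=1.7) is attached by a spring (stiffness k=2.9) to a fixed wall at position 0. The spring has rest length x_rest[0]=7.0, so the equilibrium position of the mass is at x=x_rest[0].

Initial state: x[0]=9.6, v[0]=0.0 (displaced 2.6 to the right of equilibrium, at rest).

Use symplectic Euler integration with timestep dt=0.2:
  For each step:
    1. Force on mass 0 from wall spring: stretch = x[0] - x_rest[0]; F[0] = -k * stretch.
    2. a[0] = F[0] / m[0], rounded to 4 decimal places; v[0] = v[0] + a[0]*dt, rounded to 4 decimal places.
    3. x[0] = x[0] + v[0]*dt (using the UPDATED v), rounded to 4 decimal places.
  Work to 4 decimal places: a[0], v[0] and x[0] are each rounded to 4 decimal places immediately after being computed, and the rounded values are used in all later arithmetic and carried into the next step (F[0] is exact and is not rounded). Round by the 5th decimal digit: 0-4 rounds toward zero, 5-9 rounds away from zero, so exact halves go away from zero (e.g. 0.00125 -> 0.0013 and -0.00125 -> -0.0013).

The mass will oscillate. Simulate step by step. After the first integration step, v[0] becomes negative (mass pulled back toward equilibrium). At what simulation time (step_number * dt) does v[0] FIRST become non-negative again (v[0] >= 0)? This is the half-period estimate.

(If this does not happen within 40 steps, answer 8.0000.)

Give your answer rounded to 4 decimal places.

Step 0: x=[9.6000] v=[0.0000]
Step 1: x=[9.4226] v=[-0.8871]
Step 2: x=[9.0799] v=[-1.7136]
Step 3: x=[8.5953] v=[-2.4232]
Step 4: x=[8.0018] v=[-2.9675]
Step 5: x=[7.3399] v=[-3.3093]
Step 6: x=[6.6548] v=[-3.4253]
Step 7: x=[5.9933] v=[-3.3075]
Step 8: x=[5.4005] v=[-2.9640]
Step 9: x=[4.9168] v=[-2.4183]
Step 10: x=[4.5753] v=[-1.7076]
Step 11: x=[4.3992] v=[-0.8803]
Step 12: x=[4.4006] v=[0.0070]
First v>=0 after going negative at step 12, time=2.4000

Answer: 2.4000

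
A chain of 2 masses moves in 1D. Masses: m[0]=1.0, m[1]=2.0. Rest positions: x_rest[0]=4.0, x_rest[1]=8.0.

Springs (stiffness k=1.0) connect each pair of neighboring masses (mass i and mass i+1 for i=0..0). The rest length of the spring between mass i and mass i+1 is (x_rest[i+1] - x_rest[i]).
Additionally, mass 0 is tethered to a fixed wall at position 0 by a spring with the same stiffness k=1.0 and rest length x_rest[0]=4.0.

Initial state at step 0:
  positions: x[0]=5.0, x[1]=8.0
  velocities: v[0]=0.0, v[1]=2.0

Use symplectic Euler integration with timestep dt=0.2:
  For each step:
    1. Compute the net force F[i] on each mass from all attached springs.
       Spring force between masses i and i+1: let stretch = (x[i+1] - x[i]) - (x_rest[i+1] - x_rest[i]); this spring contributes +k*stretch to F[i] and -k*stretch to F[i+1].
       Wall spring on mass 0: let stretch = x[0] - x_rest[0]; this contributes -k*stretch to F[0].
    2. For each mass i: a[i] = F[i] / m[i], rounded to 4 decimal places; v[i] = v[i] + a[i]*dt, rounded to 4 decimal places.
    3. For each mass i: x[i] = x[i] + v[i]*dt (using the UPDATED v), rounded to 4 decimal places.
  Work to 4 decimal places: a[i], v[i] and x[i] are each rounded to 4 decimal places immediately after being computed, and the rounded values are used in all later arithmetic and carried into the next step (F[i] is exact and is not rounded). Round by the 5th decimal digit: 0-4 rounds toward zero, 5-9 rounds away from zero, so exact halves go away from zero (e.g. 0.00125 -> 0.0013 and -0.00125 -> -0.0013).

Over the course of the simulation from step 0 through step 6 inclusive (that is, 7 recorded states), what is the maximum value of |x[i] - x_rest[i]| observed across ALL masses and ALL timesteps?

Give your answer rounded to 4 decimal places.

Step 0: x=[5.0000 8.0000] v=[0.0000 2.0000]
Step 1: x=[4.9200 8.4200] v=[-0.4000 2.1000]
Step 2: x=[4.7832 8.8500] v=[-0.6840 2.1500]
Step 3: x=[4.6177 9.2787] v=[-0.8273 2.1433]
Step 4: x=[4.4540 9.6941] v=[-0.8186 2.0772]
Step 5: x=[4.3217 10.0847] v=[-0.6614 1.9532]
Step 6: x=[4.2471 10.4401] v=[-0.3731 1.7769]
Max displacement = 2.4401

Answer: 2.4401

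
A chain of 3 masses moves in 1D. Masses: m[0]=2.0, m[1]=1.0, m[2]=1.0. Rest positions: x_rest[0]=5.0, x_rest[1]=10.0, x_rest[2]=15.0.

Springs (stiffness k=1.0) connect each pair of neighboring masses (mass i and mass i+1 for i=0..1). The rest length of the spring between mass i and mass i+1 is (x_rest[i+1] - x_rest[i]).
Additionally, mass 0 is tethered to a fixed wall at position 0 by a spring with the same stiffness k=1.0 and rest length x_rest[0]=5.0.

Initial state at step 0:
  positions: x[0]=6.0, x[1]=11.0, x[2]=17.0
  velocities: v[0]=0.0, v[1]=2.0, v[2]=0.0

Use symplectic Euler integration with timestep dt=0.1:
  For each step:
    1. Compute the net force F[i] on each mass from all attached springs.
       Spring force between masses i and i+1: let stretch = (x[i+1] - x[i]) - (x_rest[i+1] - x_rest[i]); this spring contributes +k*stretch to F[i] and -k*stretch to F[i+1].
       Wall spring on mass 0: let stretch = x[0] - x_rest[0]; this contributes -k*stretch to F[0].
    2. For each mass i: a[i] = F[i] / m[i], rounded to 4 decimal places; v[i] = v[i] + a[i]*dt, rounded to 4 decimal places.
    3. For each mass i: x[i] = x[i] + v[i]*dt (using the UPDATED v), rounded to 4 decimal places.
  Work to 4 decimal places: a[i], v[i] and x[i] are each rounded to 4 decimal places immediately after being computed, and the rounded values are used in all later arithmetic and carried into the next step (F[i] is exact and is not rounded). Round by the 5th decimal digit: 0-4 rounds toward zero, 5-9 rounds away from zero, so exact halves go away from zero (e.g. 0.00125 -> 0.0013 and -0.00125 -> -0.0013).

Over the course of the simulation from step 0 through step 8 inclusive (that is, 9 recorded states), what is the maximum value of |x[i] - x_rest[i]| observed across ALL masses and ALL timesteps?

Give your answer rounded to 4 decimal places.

Step 0: x=[6.0000 11.0000 17.0000] v=[0.0000 2.0000 0.0000]
Step 1: x=[5.9950 11.2100 16.9900] v=[-0.0500 2.1000 -0.1000]
Step 2: x=[5.9861 11.4257 16.9722] v=[-0.0890 2.1565 -0.1780]
Step 3: x=[5.9745 11.6424 16.9489] v=[-0.1163 2.1672 -0.2327]
Step 4: x=[5.9613 11.8555 16.9226] v=[-0.1316 2.1311 -0.2634]
Step 5: x=[5.9478 12.0603 16.8956] v=[-0.1350 2.0484 -0.2701]
Step 6: x=[5.9351 12.2524 16.8702] v=[-0.1268 1.9207 -0.2536]
Step 7: x=[5.9243 12.4275 16.8487] v=[-0.1077 1.7508 -0.2154]
Step 8: x=[5.9164 12.5818 16.8330] v=[-0.0788 1.5426 -0.1575]
Max displacement = 2.5818

Answer: 2.5818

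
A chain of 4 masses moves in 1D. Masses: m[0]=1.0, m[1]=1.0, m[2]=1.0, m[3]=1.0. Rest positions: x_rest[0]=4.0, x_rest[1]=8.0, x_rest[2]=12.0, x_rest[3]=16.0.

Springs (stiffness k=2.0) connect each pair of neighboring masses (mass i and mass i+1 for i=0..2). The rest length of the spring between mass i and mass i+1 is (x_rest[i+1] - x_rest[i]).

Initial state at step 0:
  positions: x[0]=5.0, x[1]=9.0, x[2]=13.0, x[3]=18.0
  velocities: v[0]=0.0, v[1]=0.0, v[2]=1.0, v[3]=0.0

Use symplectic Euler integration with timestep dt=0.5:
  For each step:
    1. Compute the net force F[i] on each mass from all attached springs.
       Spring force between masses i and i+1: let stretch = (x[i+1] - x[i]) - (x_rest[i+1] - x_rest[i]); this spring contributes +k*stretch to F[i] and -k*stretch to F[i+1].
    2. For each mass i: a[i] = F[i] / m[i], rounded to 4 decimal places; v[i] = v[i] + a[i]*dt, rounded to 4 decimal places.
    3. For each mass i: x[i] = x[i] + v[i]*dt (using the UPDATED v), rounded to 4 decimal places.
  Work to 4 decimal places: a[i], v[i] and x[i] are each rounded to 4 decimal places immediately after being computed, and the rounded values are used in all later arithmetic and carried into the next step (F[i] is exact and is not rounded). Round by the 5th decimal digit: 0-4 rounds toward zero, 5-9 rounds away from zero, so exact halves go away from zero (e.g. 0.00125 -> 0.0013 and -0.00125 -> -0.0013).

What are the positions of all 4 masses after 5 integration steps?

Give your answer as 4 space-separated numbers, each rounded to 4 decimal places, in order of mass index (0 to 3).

Answer: 6.6875 9.5000 13.5000 17.8125

Derivation:
Step 0: x=[5.0000 9.0000 13.0000 18.0000] v=[0.0000 0.0000 1.0000 0.0000]
Step 1: x=[5.0000 9.0000 14.0000 17.5000] v=[0.0000 0.0000 2.0000 -1.0000]
Step 2: x=[5.0000 9.5000 14.2500 17.2500] v=[0.0000 1.0000 0.5000 -0.5000]
Step 3: x=[5.2500 10.1250 13.6250 17.5000] v=[0.5000 1.2500 -1.2500 0.5000]
Step 4: x=[5.9375 10.0625 13.1875 17.8125] v=[1.3750 -0.1250 -0.8750 0.6250]
Step 5: x=[6.6875 9.5000 13.5000 17.8125] v=[1.5000 -1.1250 0.6250 0.0000]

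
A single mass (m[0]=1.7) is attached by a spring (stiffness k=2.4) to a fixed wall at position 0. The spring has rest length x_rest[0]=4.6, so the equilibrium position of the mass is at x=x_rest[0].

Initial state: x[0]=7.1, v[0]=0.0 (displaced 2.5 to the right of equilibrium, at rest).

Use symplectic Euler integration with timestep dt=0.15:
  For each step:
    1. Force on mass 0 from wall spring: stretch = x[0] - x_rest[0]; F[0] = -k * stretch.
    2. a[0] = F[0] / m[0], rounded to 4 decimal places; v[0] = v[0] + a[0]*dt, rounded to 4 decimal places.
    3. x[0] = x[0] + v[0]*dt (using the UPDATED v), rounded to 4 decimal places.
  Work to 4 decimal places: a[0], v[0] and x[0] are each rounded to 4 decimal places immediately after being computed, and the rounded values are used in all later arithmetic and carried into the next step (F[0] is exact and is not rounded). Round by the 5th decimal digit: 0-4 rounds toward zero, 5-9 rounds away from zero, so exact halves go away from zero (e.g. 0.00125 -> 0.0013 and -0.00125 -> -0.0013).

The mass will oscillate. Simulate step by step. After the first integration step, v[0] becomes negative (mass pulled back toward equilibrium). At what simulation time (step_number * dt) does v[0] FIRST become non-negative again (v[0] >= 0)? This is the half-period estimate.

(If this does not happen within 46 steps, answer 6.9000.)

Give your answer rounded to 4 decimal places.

Step 0: x=[7.1000] v=[0.0000]
Step 1: x=[7.0206] v=[-0.5294]
Step 2: x=[6.8643] v=[-1.0420]
Step 3: x=[6.6361] v=[-1.5215]
Step 4: x=[6.3432] v=[-1.9527]
Step 5: x=[5.9949] v=[-2.3219]
Step 6: x=[5.6023] v=[-2.6173]
Step 7: x=[5.1779] v=[-2.8296]
Step 8: x=[4.7351] v=[-2.9520]
Step 9: x=[4.2880] v=[-2.9806]
Step 10: x=[3.8508] v=[-2.9145]
Step 11: x=[3.4374] v=[-2.7558]
Step 12: x=[3.0610] v=[-2.5096]
Step 13: x=[2.7334] v=[-2.1837]
Step 14: x=[2.4651] v=[-1.7884]
Step 15: x=[2.2647] v=[-1.3363]
Step 16: x=[2.1384] v=[-0.8418]
Step 17: x=[2.0903] v=[-0.3205]
Step 18: x=[2.1220] v=[0.2110]
First v>=0 after going negative at step 18, time=2.7000

Answer: 2.7000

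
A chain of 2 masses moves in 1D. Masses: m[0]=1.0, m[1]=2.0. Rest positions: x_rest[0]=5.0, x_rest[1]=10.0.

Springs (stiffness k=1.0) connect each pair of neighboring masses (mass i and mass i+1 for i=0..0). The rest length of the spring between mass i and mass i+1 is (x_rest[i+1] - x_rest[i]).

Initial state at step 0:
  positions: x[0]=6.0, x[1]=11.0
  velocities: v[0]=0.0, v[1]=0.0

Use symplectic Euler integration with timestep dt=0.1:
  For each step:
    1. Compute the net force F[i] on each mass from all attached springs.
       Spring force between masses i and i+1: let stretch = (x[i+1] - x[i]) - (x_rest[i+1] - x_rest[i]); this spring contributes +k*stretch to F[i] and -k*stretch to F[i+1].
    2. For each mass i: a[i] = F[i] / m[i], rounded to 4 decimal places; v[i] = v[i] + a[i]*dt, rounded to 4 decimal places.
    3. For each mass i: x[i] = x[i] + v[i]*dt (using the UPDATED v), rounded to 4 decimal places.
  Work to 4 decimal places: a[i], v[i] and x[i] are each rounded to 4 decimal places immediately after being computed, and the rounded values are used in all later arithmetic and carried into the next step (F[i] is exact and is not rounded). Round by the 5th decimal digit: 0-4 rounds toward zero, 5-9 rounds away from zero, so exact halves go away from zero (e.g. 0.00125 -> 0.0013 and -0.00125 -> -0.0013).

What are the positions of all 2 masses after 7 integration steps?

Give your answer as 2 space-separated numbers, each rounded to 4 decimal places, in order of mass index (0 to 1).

Answer: 6.0000 11.0000

Derivation:
Step 0: x=[6.0000 11.0000] v=[0.0000 0.0000]
Step 1: x=[6.0000 11.0000] v=[0.0000 0.0000]
Step 2: x=[6.0000 11.0000] v=[0.0000 0.0000]
Step 3: x=[6.0000 11.0000] v=[0.0000 0.0000]
Step 4: x=[6.0000 11.0000] v=[0.0000 0.0000]
Step 5: x=[6.0000 11.0000] v=[0.0000 0.0000]
Step 6: x=[6.0000 11.0000] v=[0.0000 0.0000]
Step 7: x=[6.0000 11.0000] v=[0.0000 0.0000]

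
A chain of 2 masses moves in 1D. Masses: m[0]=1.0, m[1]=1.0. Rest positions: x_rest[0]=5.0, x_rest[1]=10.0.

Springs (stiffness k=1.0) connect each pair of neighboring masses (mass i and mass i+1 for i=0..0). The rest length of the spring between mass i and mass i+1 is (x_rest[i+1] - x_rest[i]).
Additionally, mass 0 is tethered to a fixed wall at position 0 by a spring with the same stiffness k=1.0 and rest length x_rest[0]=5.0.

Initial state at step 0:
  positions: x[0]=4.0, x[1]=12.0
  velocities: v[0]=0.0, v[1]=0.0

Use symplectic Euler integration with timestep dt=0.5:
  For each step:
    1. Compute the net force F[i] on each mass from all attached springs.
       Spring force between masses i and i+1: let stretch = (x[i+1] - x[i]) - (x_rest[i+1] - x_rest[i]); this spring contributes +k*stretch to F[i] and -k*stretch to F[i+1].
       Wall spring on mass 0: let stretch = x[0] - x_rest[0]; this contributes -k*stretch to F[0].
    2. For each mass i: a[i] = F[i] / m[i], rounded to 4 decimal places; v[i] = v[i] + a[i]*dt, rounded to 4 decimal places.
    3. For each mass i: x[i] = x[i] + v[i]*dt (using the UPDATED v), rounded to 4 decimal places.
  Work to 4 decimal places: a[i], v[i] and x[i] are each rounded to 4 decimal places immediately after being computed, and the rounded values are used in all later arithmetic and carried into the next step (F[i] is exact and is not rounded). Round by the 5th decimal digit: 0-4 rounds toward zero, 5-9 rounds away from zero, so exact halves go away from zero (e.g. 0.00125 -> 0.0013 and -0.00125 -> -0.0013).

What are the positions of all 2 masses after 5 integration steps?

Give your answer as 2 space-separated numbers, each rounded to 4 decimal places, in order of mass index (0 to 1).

Step 0: x=[4.0000 12.0000] v=[0.0000 0.0000]
Step 1: x=[5.0000 11.2500] v=[2.0000 -1.5000]
Step 2: x=[6.3125 10.1875] v=[2.6250 -2.1250]
Step 3: x=[7.0157 9.4063] v=[1.4063 -1.5625]
Step 4: x=[6.5626 9.2774] v=[-0.9063 -0.2578]
Step 5: x=[5.1475 9.7198] v=[-2.8302 0.8848]

Answer: 5.1475 9.7198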